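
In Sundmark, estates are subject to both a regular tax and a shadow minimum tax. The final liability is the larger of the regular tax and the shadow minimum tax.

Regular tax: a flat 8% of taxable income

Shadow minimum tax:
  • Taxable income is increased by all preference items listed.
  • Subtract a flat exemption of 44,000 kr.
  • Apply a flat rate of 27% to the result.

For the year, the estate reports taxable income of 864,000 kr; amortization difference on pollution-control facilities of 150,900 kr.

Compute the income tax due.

262,143 kr

Shadow minimum tax:
  Adjusted income: 864,000 kr + 150,900 kr = 1,014,900 kr
  Less exemption 44,000 kr → base 970,900 kr
  970,900 kr × 27% = 262,143 kr

Regular tax:
  864,000 kr × 8% = 69,120 kr

262,143 kr > 69,120 kr, so the shadow minimum tax is the binding amount.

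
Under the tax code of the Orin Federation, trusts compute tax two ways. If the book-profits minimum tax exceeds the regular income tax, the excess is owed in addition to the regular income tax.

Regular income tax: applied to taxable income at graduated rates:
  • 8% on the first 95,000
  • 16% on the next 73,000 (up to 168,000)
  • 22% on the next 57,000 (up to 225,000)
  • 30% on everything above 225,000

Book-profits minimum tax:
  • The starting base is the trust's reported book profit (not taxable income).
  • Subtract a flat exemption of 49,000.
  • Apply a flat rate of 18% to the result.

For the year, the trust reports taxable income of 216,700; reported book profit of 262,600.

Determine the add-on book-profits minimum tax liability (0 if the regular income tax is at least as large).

Regular income tax:
  95,000 × 8% = 7,600
  73,000 × 16% = 11,680
  48,700 × 22% = 10,714
  → 29,994

Book-profits minimum tax:
  Base (reported book profit): 262,600
  Less exemption 49,000 → base 213,600
  213,600 × 18% = 38,448

Excess of book-profits minimum tax over regular income tax: 38,448 − 29,994 = 8,454.

8,454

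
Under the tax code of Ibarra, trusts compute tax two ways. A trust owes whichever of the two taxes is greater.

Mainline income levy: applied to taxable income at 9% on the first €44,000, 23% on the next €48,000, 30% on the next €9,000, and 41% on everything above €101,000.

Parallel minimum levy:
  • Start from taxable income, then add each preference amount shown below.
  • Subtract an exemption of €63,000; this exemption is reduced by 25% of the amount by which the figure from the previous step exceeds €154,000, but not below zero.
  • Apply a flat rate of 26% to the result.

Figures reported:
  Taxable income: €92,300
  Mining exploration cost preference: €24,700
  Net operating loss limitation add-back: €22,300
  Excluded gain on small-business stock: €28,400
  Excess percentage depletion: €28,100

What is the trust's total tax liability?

Parallel minimum levy:
  Adjusted income: €92,300 + €24,700 + €22,300 + €28,400 + €28,100 = €195,800
  Exemption: €63,000 − 25% × (€195,800 − €154,000) = €63,000 − €10,450 = €52,550
  Base: €195,800 − €52,550 = €143,250
  €143,250 × 26% = €37,245

Mainline income levy:
  €44,000 × 9% = €3,960
  €48,000 × 23% = €11,040
  €300 × 30% = €90
  → €15,090

€37,245 > €15,090, so the parallel minimum levy is the binding amount.

€37,245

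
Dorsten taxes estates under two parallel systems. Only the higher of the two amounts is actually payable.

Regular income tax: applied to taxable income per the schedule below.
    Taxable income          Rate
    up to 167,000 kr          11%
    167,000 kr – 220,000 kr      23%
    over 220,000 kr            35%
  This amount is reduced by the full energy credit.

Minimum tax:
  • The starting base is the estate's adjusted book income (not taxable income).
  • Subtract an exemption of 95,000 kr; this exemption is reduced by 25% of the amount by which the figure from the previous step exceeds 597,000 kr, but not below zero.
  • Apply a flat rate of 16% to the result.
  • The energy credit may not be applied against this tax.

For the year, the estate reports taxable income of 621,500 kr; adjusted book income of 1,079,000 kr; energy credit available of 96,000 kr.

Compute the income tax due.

Minimum tax:
  Base (adjusted book income): 1,079,000 kr
  Exemption: 25% × (1,079,000 kr − 597,000 kr) = 120,500 kr ≥ 95,000 kr, so the exemption is fully phased out
  Base: 1,079,000 kr − 0 kr = 1,079,000 kr
  1,079,000 kr × 16% = 172,640 kr

Regular income tax:
  167,000 kr × 11% = 18,370 kr
  53,000 kr × 23% = 12,190 kr
  401,500 kr × 35% = 140,525 kr
  → 171,085 kr
  Less energy credit 96,000 kr → 75,085 kr

172,640 kr > 75,085 kr, so the minimum tax is the binding amount.

172,640 kr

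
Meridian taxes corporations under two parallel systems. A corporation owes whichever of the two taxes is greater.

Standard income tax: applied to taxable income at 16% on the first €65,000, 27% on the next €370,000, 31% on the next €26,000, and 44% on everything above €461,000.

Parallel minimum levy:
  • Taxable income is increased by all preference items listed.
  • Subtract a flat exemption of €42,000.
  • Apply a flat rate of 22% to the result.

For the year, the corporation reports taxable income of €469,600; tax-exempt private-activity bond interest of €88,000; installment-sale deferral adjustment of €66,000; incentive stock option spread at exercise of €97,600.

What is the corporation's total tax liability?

€149,424

Standard income tax:
  €65,000 × 16% = €10,400
  €370,000 × 27% = €99,900
  €26,000 × 31% = €8,060
  €8,600 × 44% = €3,784
  → €122,144

Parallel minimum levy:
  Adjusted income: €469,600 + €88,000 + €66,000 + €97,600 = €721,200
  Less exemption €42,000 → base €679,200
  €679,200 × 22% = €149,424

€149,424 > €122,144, so the parallel minimum levy is the binding amount.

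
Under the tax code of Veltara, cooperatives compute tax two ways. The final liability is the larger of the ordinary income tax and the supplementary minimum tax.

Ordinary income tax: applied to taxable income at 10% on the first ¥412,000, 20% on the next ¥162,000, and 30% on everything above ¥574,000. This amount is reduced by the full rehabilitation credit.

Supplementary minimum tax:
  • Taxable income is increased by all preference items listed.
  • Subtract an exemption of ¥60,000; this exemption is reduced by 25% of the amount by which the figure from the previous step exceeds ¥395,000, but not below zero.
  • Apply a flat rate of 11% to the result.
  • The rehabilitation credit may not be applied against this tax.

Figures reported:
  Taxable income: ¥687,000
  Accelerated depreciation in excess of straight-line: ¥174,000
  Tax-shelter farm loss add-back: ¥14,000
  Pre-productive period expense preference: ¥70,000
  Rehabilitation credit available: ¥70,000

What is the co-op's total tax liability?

¥103,950

Ordinary income tax:
  ¥412,000 × 10% = ¥41,200
  ¥162,000 × 20% = ¥32,400
  ¥113,000 × 30% = ¥33,900
  → ¥107,500
  Less rehabilitation credit ¥70,000 → ¥37,500

Supplementary minimum tax:
  Adjusted income: ¥687,000 + ¥174,000 + ¥14,000 + ¥70,000 = ¥945,000
  Exemption: 25% × (¥945,000 − ¥395,000) = ¥137,500 ≥ ¥60,000, so the exemption is fully phased out
  Base: ¥945,000 − ¥0 = ¥945,000
  ¥945,000 × 11% = ¥103,950

¥103,950 > ¥37,500, so the supplementary minimum tax is the binding amount.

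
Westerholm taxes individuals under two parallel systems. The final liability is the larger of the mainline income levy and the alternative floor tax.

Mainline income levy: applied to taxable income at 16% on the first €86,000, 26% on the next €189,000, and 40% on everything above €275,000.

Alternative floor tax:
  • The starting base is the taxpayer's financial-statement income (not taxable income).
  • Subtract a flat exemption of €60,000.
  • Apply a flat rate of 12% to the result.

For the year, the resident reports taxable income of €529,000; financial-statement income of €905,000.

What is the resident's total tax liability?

Mainline income levy:
  €86,000 × 16% = €13,760
  €189,000 × 26% = €49,140
  €254,000 × 40% = €101,600
  → €164,500

Alternative floor tax:
  Base (financial-statement income): €905,000
  Less exemption €60,000 → base €845,000
  €845,000 × 12% = €101,400

€164,500 > €101,400, so the mainline income levy governs.

€164,500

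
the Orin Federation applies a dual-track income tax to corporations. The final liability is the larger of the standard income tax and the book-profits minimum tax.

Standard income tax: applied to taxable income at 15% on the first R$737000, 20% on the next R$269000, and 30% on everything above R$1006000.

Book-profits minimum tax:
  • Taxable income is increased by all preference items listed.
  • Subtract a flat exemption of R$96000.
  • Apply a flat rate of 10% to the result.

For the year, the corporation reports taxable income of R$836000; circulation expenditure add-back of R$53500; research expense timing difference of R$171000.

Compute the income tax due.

R$130350

Book-profits minimum tax:
  Adjusted income: R$836000 + R$53500 + R$171000 = R$1060500
  Less exemption R$96000 → base R$964500
  R$964500 × 10% = R$96450

Standard income tax:
  R$737000 × 15% = R$110550
  R$99000 × 20% = R$19800
  → R$130350

R$130350 > R$96450, so the standard income tax governs.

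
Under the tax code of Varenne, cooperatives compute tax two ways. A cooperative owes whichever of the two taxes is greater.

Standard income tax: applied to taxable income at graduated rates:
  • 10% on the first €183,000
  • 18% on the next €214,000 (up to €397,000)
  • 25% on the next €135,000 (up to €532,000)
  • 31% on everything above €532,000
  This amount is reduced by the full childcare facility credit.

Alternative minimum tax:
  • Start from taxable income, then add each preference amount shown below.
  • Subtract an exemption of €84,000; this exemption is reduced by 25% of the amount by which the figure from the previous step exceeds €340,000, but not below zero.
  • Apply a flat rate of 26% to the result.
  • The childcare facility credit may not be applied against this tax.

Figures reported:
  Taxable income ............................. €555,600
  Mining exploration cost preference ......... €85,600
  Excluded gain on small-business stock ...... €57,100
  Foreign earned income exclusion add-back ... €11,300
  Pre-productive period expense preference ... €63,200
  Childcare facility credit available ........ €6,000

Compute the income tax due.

€200,928

Alternative minimum tax:
  Adjusted income: €555,600 + €85,600 + €57,100 + €11,300 + €63,200 = €772,800
  Exemption: 25% × (€772,800 − €340,000) = €108,200 ≥ €84,000, so the exemption is fully phased out
  Base: €772,800 − €0 = €772,800
  €772,800 × 26% = €200,928

Standard income tax:
  €183,000 × 10% = €18,300
  €214,000 × 18% = €38,520
  €135,000 × 25% = €33,750
  €23,600 × 31% = €7,316
  → €97,886
  Less childcare facility credit €6,000 → €91,886

€200,928 > €91,886, so the alternative minimum tax is the binding amount.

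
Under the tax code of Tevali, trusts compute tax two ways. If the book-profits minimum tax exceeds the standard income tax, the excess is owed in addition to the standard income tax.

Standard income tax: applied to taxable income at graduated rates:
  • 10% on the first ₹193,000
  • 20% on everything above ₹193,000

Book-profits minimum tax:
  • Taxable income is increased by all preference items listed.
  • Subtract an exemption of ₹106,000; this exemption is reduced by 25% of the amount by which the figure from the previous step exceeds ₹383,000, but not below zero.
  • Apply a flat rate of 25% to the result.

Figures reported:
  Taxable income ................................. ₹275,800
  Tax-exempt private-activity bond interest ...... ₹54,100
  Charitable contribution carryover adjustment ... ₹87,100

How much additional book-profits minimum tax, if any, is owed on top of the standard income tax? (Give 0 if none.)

₹44,015

Standard income tax:
  ₹193,000 × 10% = ₹19,300
  ₹82,800 × 20% = ₹16,560
  → ₹35,860

Book-profits minimum tax:
  Adjusted income: ₹275,800 + ₹54,100 + ₹87,100 = ₹417,000
  Exemption: ₹106,000 − 25% × (₹417,000 − ₹383,000) = ₹106,000 − ₹8,500 = ₹97,500
  Base: ₹417,000 − ₹97,500 = ₹319,500
  ₹319,500 × 25% = ₹79,875

Excess of book-profits minimum tax over standard income tax: ₹79,875 − ₹35,860 = ₹44,015.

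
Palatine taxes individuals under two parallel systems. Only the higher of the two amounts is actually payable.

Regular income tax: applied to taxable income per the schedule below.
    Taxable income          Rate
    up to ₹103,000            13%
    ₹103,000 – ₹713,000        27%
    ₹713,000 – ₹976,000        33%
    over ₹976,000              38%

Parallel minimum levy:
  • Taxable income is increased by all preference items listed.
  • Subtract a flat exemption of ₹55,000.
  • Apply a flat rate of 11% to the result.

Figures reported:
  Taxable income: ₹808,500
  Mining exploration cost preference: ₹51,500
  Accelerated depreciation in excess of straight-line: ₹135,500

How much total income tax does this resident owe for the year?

Regular income tax:
  ₹103,000 × 13% = ₹13,390
  ₹610,000 × 27% = ₹164,700
  ₹95,500 × 33% = ₹31,515
  → ₹209,605

Parallel minimum levy:
  Adjusted income: ₹808,500 + ₹51,500 + ₹135,500 = ₹995,500
  Less exemption ₹55,000 → base ₹940,500
  ₹940,500 × 11% = ₹103,455

₹209,605 > ₹103,455, so the regular income tax governs.

₹209,605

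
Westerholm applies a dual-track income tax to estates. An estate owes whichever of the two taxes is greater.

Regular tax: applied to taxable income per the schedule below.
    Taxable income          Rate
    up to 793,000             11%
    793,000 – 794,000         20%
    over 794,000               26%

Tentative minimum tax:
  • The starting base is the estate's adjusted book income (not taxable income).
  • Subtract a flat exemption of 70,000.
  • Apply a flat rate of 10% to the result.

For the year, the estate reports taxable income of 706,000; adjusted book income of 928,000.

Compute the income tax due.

85,800

Tentative minimum tax:
  Base (adjusted book income): 928,000
  Less exemption 70,000 → base 858,000
  858,000 × 10% = 85,800

Regular tax:
  706,000 × 11% = 77,660

85,800 > 77,660, so the tentative minimum tax is the binding amount.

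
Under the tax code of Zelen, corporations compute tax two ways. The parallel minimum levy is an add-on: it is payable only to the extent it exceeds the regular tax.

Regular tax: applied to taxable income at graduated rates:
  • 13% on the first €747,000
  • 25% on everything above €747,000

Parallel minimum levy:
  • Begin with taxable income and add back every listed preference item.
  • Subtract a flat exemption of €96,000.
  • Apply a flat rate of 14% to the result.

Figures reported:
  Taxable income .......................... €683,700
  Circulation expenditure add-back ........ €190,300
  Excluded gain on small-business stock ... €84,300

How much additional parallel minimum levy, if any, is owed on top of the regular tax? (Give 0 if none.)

€31,841

Regular tax:
  €683,700 × 13% = €88,881

Parallel minimum levy:
  Adjusted income: €683,700 + €190,300 + €84,300 = €958,300
  Less exemption €96,000 → base €862,300
  €862,300 × 14% = €120,722

Excess of parallel minimum levy over regular tax: €120,722 − €88,881 = €31,841.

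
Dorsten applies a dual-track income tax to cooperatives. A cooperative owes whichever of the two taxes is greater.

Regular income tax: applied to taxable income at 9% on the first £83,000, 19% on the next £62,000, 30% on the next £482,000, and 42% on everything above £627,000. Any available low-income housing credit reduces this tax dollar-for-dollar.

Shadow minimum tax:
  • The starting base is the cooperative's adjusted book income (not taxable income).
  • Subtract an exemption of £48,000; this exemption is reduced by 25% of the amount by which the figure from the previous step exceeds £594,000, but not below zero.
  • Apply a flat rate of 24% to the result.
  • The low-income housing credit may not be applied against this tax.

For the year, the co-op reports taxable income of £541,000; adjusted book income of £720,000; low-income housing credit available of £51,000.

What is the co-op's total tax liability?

Shadow minimum tax:
  Base (adjusted book income): £720,000
  Exemption: £48,000 − 25% × (£720,000 − £594,000) = £48,000 − £31,500 = £16,500
  Base: £720,000 − £16,500 = £703,500
  £703,500 × 24% = £168,840

Regular income tax:
  £83,000 × 9% = £7,470
  £62,000 × 19% = £11,780
  £396,000 × 30% = £118,800
  → £138,050
  Less low-income housing credit £51,000 → £87,050

£168,840 > £87,050, so the shadow minimum tax is the binding amount.

£168,840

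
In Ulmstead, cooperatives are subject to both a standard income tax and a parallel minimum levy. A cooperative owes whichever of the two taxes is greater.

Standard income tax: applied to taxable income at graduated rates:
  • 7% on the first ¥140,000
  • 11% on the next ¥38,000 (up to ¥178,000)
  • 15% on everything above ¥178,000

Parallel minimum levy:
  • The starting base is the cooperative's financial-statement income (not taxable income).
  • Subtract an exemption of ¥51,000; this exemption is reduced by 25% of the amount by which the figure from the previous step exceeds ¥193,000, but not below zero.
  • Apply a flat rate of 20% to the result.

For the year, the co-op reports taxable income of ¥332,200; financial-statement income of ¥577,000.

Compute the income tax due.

Standard income tax:
  ¥140,000 × 7% = ¥9,800
  ¥38,000 × 11% = ¥4,180
  ¥154,200 × 15% = ¥23,130
  → ¥37,110

Parallel minimum levy:
  Base (financial-statement income): ¥577,000
  Exemption: 25% × (¥577,000 − ¥193,000) = ¥96,000 ≥ ¥51,000, so the exemption is fully phased out
  Base: ¥577,000 − ¥0 = ¥577,000
  ¥577,000 × 20% = ¥115,400

¥115,400 > ¥37,110, so the parallel minimum levy is the binding amount.

¥115,400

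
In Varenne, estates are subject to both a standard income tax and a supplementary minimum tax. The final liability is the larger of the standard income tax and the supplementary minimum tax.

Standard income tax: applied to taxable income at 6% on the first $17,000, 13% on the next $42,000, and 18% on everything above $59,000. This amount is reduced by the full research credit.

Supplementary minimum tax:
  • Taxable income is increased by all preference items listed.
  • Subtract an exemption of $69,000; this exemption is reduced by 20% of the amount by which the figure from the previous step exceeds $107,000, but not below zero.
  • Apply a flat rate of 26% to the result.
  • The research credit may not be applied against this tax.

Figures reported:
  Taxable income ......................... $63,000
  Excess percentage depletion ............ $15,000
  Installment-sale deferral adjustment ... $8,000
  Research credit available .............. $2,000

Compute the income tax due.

Supplementary minimum tax:
  Adjusted income: $63,000 + $15,000 + $8,000 = $86,000
  Exemption: $86,000 ≤ $107,000, so full $69,000 applies
  Base: $86,000 − $69,000 = $17,000
  $17,000 × 26% = $4,420

Standard income tax:
  $17,000 × 6% = $1,020
  $42,000 × 13% = $5,460
  $4,000 × 18% = $720
  → $7,200
  Less research credit $2,000 → $5,200

$5,200 > $4,420, so the standard income tax governs.

$5,200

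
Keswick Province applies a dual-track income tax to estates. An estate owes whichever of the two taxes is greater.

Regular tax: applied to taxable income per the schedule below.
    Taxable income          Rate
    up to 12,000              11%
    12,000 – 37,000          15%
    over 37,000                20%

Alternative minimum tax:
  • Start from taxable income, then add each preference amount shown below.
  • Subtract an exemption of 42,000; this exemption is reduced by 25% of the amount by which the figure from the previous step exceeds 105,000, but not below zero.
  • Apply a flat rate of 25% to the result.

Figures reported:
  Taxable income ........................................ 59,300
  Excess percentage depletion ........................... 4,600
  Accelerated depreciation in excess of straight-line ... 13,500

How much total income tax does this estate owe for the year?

Alternative minimum tax:
  Adjusted income: 59,300 + 4,600 + 13,500 = 77,400
  Exemption: 77,400 ≤ 105,000, so full 42,000 applies
  Base: 77,400 − 42,000 = 35,400
  35,400 × 25% = 8,850

Regular tax:
  12,000 × 11% = 1,320
  25,000 × 15% = 3,750
  22,300 × 20% = 4,460
  → 9,530

9,530 > 8,850, so the regular tax governs.

9,530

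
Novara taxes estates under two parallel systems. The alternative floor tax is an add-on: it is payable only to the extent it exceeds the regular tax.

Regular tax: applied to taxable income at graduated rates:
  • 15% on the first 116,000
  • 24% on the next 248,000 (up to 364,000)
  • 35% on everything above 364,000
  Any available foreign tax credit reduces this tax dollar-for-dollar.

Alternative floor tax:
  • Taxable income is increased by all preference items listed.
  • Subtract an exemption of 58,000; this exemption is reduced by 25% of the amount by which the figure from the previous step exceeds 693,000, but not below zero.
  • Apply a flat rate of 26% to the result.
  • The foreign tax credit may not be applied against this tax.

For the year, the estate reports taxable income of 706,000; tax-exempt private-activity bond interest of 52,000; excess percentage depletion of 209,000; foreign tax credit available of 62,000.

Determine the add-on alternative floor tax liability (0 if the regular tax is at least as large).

Alternative floor tax:
  Adjusted income: 706,000 + 52,000 + 209,000 = 967,000
  Exemption: 25% × (967,000 − 693,000) = 68,500 ≥ 58,000, so the exemption is fully phased out
  Base: 967,000 − 0 = 967,000
  967,000 × 26% = 251,420

Regular tax:
  116,000 × 15% = 17,400
  248,000 × 24% = 59,520
  342,000 × 35% = 119,700
  → 196,620
  Less foreign tax credit 62,000 → 134,620

Excess of alternative floor tax over regular tax: 251,420 − 134,620 = 116,800.

116,800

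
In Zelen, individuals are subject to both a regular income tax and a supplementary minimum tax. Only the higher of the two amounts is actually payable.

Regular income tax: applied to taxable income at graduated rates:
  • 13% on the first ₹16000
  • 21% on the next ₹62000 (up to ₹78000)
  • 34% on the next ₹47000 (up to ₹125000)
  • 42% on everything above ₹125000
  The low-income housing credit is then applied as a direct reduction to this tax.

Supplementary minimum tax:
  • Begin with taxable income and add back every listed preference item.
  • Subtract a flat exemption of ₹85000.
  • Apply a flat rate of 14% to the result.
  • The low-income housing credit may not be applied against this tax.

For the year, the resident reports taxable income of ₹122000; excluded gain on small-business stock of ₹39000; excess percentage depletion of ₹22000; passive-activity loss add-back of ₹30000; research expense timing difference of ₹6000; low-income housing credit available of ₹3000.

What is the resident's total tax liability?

Supplementary minimum tax:
  Adjusted income: ₹122000 + ₹39000 + ₹22000 + ₹30000 + ₹6000 = ₹219000
  Less exemption ₹85000 → base ₹134000
  ₹134000 × 14% = ₹18760

Regular income tax:
  ₹16000 × 13% = ₹2080
  ₹62000 × 21% = ₹13020
  ₹44000 × 34% = ₹14960
  → ₹30060
  Less low-income housing credit ₹3000 → ₹27060

₹27060 > ₹18760, so the regular income tax governs.

₹27060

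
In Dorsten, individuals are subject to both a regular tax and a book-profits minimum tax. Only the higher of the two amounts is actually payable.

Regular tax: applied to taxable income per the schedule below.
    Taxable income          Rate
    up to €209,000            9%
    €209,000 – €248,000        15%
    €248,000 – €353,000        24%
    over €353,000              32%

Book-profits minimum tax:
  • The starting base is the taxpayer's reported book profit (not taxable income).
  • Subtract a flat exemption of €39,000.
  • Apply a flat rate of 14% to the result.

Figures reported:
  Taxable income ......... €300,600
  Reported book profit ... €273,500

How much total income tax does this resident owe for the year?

€37,284

Book-profits minimum tax:
  Base (reported book profit): €273,500
  Less exemption €39,000 → base €234,500
  €234,500 × 14% = €32,830

Regular tax:
  €209,000 × 9% = €18,810
  €39,000 × 15% = €5,850
  €52,600 × 24% = €12,624
  → €37,284

€37,284 > €32,830, so the regular tax governs.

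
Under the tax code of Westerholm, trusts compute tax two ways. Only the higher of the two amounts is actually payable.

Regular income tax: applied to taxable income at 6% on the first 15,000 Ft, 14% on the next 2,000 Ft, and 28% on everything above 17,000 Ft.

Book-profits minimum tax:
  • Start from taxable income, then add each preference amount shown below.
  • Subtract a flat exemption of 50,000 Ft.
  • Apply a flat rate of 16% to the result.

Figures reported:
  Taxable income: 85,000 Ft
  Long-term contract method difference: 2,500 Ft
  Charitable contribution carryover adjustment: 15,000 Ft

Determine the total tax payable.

20,220 Ft

Regular income tax:
  15,000 Ft × 6% = 900 Ft
  2,000 Ft × 14% = 280 Ft
  68,000 Ft × 28% = 19,040 Ft
  → 20,220 Ft

Book-profits minimum tax:
  Adjusted income: 85,000 Ft + 2,500 Ft + 15,000 Ft = 102,500 Ft
  Less exemption 50,000 Ft → base 52,500 Ft
  52,500 Ft × 16% = 8,400 Ft

20,220 Ft > 8,400 Ft, so the regular income tax governs.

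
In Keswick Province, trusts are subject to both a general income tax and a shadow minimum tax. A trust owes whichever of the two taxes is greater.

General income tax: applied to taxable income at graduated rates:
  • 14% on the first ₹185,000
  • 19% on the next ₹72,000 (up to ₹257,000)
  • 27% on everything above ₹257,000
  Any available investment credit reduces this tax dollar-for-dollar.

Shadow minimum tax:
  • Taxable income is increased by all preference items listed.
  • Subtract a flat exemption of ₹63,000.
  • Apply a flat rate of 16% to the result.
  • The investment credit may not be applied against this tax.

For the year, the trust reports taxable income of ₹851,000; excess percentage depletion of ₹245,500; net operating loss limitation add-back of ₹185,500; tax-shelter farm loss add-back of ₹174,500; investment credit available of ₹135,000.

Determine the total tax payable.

₹222,960

General income tax:
  ₹185,000 × 14% = ₹25,900
  ₹72,000 × 19% = ₹13,680
  ₹594,000 × 27% = ₹160,380
  → ₹199,960
  Less investment credit ₹135,000 → ₹64,960

Shadow minimum tax:
  Adjusted income: ₹851,000 + ₹245,500 + ₹185,500 + ₹174,500 = ₹1,456,500
  Less exemption ₹63,000 → base ₹1,393,500
  ₹1,393,500 × 16% = ₹222,960

₹222,960 > ₹64,960, so the shadow minimum tax is the binding amount.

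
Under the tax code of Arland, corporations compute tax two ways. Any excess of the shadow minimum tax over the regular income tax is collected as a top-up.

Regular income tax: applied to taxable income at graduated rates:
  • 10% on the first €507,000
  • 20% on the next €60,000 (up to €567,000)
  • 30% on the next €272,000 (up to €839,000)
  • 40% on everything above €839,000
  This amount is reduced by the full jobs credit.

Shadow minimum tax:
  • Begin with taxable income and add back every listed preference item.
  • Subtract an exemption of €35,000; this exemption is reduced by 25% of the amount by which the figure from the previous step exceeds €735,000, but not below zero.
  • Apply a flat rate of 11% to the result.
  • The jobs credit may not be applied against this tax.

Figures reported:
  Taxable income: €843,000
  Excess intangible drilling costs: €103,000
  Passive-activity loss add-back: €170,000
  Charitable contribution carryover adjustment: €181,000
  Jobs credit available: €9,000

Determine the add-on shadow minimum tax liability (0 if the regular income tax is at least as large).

Regular income tax:
  €507,000 × 10% = €50,700
  €60,000 × 20% = €12,000
  €272,000 × 30% = €81,600
  €4,000 × 40% = €1,600
  → €145,900
  Less jobs credit €9,000 → €136,900

Shadow minimum tax:
  Adjusted income: €843,000 + €103,000 + €170,000 + €181,000 = €1,297,000
  Exemption: 25% × (€1,297,000 − €735,000) = €140,500 ≥ €35,000, so the exemption is fully phased out
  Base: €1,297,000 − €0 = €1,297,000
  €1,297,000 × 11% = €142,670

Excess of shadow minimum tax over regular income tax: €142,670 − €136,900 = €5,770.

€5,770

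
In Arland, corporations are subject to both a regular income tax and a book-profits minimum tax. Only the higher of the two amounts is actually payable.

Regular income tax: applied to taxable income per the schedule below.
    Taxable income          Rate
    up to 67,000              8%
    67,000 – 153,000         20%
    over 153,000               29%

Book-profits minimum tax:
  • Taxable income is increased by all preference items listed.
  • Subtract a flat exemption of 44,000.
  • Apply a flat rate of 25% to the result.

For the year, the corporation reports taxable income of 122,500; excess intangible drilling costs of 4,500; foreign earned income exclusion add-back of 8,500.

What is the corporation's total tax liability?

Regular income tax:
  67,000 × 8% = 5,360
  55,500 × 20% = 11,100
  → 16,460

Book-profits minimum tax:
  Adjusted income: 122,500 + 4,500 + 8,500 = 135,500
  Less exemption 44,000 → base 91,500
  91,500 × 25% = 22,875

22,875 > 16,460, so the book-profits minimum tax is the binding amount.

22,875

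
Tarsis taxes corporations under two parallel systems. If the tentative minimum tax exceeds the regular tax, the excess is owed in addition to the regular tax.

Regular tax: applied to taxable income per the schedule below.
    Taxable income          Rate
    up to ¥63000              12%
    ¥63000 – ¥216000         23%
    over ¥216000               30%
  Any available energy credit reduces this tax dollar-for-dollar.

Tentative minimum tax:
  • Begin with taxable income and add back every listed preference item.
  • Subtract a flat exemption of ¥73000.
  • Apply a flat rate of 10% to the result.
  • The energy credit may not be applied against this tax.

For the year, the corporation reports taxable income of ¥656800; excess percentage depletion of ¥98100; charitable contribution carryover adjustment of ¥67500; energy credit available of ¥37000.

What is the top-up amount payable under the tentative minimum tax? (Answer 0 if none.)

¥0

Tentative minimum tax:
  Adjusted income: ¥656800 + ¥98100 + ¥67500 = ¥822400
  Less exemption ¥73000 → base ¥749400
  ¥749400 × 10% = ¥74940

Regular tax:
  ¥63000 × 12% = ¥7560
  ¥153000 × 23% = ¥35190
  ¥440800 × 30% = ¥132240
  → ¥174990
  Less energy credit ¥37000 → ¥137990

¥74940 ≤ ¥137990, so no add-on is due.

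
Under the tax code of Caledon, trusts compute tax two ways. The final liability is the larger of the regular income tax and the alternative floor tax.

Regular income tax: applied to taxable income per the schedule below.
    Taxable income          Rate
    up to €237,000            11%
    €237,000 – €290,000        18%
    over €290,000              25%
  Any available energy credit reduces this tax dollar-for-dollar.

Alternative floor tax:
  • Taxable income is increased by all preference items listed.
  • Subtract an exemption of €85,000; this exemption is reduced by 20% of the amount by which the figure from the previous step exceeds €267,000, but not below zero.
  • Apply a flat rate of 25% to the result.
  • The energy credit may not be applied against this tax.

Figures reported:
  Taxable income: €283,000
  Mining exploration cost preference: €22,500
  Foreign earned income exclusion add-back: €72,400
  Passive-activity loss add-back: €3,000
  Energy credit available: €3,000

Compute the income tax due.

Alternative floor tax:
  Adjusted income: €283,000 + €22,500 + €72,400 + €3,000 = €380,900
  Exemption: €85,000 − 20% × (€380,900 − €267,000) = €85,000 − €22,780 = €62,220
  Base: €380,900 − €62,220 = €318,680
  €318,680 × 25% = €79,670

Regular income tax:
  €237,000 × 11% = €26,070
  €46,000 × 18% = €8,280
  → €34,350
  Less energy credit €3,000 → €31,350

€79,670 > €31,350, so the alternative floor tax is the binding amount.

€79,670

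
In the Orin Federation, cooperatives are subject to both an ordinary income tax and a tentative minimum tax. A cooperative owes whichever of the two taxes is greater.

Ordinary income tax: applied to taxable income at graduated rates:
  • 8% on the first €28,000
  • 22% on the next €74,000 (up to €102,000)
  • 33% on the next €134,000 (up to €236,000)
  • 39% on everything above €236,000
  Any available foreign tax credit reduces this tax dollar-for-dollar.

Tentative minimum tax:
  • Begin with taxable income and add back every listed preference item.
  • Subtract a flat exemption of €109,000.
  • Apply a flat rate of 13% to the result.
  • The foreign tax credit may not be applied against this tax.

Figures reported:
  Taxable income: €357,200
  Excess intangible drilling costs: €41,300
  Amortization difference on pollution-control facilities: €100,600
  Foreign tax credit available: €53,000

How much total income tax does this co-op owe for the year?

Tentative minimum tax:
  Adjusted income: €357,200 + €41,300 + €100,600 = €499,100
  Less exemption €109,000 → base €390,100
  €390,100 × 13% = €50,713

Ordinary income tax:
  €28,000 × 8% = €2,240
  €74,000 × 22% = €16,280
  €134,000 × 33% = €44,220
  €121,200 × 39% = €47,268
  → €110,008
  Less foreign tax credit €53,000 → €57,008

€57,008 > €50,713, so the ordinary income tax governs.

€57,008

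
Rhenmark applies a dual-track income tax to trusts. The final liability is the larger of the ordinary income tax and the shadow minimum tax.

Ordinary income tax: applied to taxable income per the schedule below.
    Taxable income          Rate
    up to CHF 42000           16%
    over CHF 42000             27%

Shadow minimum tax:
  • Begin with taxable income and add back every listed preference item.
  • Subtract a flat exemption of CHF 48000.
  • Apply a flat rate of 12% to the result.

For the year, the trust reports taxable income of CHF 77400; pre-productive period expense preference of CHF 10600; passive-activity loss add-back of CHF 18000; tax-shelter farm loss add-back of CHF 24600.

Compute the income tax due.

Ordinary income tax:
  CHF 42000 × 16% = CHF 6720
  CHF 35400 × 27% = CHF 9558
  → CHF 16278

Shadow minimum tax:
  Adjusted income: CHF 77400 + CHF 10600 + CHF 18000 + CHF 24600 = CHF 130600
  Less exemption CHF 48000 → base CHF 82600
  CHF 82600 × 12% = CHF 9912

CHF 16278 > CHF 9912, so the ordinary income tax governs.

CHF 16278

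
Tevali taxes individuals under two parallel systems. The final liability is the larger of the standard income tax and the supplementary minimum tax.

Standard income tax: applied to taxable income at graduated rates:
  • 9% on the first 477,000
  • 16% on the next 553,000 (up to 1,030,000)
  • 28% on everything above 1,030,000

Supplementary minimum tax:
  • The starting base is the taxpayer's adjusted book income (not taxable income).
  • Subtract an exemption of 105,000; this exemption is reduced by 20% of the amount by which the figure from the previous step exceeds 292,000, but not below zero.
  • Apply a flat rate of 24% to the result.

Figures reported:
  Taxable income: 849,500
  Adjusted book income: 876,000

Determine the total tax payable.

210,240

Standard income tax:
  477,000 × 9% = 42,930
  372,500 × 16% = 59,600
  → 102,530

Supplementary minimum tax:
  Base (adjusted book income): 876,000
  Exemption: 20% × (876,000 − 292,000) = 116,800 ≥ 105,000, so the exemption is fully phased out
  Base: 876,000 − 0 = 876,000
  876,000 × 24% = 210,240

210,240 > 102,530, so the supplementary minimum tax is the binding amount.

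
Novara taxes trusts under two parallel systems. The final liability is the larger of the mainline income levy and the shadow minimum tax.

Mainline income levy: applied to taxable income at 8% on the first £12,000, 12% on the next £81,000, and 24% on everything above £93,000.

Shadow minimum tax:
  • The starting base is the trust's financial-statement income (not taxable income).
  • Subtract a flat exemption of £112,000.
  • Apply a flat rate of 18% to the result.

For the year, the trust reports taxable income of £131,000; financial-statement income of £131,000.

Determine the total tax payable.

£19,800

Shadow minimum tax:
  Base (financial-statement income): £131,000
  Less exemption £112,000 → base £19,000
  £19,000 × 18% = £3,420

Mainline income levy:
  £12,000 × 8% = £960
  £81,000 × 12% = £9,720
  £38,000 × 24% = £9,120
  → £19,800

£19,800 > £3,420, so the mainline income levy governs.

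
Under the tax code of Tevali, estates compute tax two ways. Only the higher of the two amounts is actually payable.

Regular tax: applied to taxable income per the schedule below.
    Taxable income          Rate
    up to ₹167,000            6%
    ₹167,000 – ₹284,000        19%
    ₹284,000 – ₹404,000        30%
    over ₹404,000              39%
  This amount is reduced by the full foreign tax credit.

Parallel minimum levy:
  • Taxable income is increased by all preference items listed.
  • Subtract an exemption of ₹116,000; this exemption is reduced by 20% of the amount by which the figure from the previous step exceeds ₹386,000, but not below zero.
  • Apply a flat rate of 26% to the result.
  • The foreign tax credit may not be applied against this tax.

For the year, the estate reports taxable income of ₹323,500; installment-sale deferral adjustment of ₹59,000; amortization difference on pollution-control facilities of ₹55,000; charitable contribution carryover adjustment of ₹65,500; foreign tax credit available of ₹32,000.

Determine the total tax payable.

₹106,704

Parallel minimum levy:
  Adjusted income: ₹323,500 + ₹59,000 + ₹55,000 + ₹65,500 = ₹503,000
  Exemption: ₹116,000 − 20% × (₹503,000 − ₹386,000) = ₹116,000 − ₹23,400 = ₹92,600
  Base: ₹503,000 − ₹92,600 = ₹410,400
  ₹410,400 × 26% = ₹106,704

Regular tax:
  ₹167,000 × 6% = ₹10,020
  ₹117,000 × 19% = ₹22,230
  ₹39,500 × 30% = ₹11,850
  → ₹44,100
  Less foreign tax credit ₹32,000 → ₹12,100

₹106,704 > ₹12,100, so the parallel minimum levy is the binding amount.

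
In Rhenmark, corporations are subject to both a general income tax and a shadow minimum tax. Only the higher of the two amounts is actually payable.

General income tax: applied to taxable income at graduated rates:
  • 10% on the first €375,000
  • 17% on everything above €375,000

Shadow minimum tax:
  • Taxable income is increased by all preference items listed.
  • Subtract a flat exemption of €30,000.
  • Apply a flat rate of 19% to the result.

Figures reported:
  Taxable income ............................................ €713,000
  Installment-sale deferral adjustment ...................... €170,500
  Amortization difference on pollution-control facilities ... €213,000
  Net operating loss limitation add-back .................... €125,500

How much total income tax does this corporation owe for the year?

General income tax:
  €375,000 × 10% = €37,500
  €338,000 × 17% = €57,460
  → €94,960

Shadow minimum tax:
  Adjusted income: €713,000 + €170,500 + €213,000 + €125,500 = €1,222,000
  Less exemption €30,000 → base €1,192,000
  €1,192,000 × 19% = €226,480

€226,480 > €94,960, so the shadow minimum tax is the binding amount.

€226,480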